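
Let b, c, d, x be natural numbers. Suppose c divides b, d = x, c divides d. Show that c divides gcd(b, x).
d = x and c divides d, thus c divides x. c divides b, so c divides gcd(b, x).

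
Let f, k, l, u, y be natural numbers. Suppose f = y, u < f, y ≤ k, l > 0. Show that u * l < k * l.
f = y and u < f, thus u < y. From y ≤ k, u < k. Since l > 0, u * l < k * l.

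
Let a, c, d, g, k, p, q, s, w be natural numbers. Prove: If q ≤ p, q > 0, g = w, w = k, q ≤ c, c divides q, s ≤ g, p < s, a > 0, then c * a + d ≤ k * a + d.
g = w and w = k, so g = k. Since c divides q and q > 0, c ≤ q. Since q ≤ c, q = c. q ≤ p and p < s, therefore q < s. Since s ≤ g, q < g. q = c, so c < g. g = k, so c < k. Combining with a > 0, by multiplying by a positive, c * a < k * a. Then c * a + d < k * a + d. Then c * a + d ≤ k * a + d.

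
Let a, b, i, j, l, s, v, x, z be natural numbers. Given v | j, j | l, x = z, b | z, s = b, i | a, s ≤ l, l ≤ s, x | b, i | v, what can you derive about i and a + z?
i | a + z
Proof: x = z and x | b, so z | b. b | z, so b = z. From s = b, s = z. i | v and v | j, hence i | j. Since l ≤ s and s ≤ l, l = s. Since j | l, j | s. i | j, so i | s. Since s = z, i | z. i | a, so i | a + z.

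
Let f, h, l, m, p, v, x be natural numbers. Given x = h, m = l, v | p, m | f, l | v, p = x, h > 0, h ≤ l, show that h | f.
p = x and x = h, so p = h. From l | v and v | p, l | p. Since p = h, l | h. Since h > 0, l ≤ h. Since h ≤ l, l = h. Since m = l and m | f, l | f. Since l = h, h | f.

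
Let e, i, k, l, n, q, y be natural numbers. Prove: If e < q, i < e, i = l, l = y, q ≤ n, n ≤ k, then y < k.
i = l and l = y, therefore i = y. Since i < e and e < q, i < q. Because i = y, y < q. q ≤ n and n ≤ k, thus q ≤ k. y < q, so y < k.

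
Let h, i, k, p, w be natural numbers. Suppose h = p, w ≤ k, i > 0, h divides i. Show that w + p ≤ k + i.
h = p and h divides i, hence p divides i. Since i > 0, p ≤ i. Since w ≤ k, w + p ≤ k + i.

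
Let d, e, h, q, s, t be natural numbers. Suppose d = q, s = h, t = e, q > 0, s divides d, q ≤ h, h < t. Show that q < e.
s = h and s divides d, so h divides d. Since d = q, h divides q. q > 0, so h ≤ q. q ≤ h, so h = q. Since t = e and h < t, h < e. Since h = q, q < e.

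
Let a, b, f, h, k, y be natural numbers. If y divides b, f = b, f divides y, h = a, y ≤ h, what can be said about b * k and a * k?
b * k ≤ a * k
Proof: From f = b and f divides y, b divides y. Since y divides b, y = b. From h = a and y ≤ h, y ≤ a. Since y = b, b ≤ a. By multiplying by a non-negative, b * k ≤ a * k.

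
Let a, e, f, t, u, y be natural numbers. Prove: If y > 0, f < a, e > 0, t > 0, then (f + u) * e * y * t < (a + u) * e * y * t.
f < a, so f + u < a + u. Since e > 0, (f + u) * e < (a + u) * e. Since y > 0, (f + u) * e * y < (a + u) * e * y. Since t > 0, (f + u) * e * y * t < (a + u) * e * y * t.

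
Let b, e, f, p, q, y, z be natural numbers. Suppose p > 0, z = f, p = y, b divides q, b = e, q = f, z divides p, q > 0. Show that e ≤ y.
From b = e and b divides q, e divides q. Since q > 0, e ≤ q. q = f, so e ≤ f. z divides p and p > 0, hence z ≤ p. From z = f, f ≤ p. Because e ≤ f, e ≤ p. p = y, so e ≤ y.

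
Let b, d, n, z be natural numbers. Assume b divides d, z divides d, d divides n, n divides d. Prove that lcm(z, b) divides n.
d divides n and n divides d, therefore d = n. From z divides d and b divides d, lcm(z, b) divides d. d = n, so lcm(z, b) divides n.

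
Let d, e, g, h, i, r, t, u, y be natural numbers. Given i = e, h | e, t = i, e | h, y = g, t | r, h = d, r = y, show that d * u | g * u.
e | h and h | e, therefore e = h. Since h = d, e = d. t = i and i = e, hence t = e. r = y and t | r, thus t | y. From t = e, e | y. Since y = g, e | g. Since e = d, d | g. Then d * u | g * u.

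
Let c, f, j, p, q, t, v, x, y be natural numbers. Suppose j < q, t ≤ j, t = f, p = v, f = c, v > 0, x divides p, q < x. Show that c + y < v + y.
Since t = f and t ≤ j, f ≤ j. Since f = c, c ≤ j. j < q and q < x, thus j < x. p = v and x divides p, so x divides v. v > 0, so x ≤ v. j < x, so j < v. Since c ≤ j, c < v. Then c + y < v + y.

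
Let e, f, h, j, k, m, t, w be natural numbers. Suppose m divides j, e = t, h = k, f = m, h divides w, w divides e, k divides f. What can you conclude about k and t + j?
k divides t + j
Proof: h divides w and w divides e, thus h divides e. Since h = k, k divides e. Since e = t, k divides t. Because f = m and k divides f, k divides m. Since m divides j, k divides j. k divides t, so k divides t + j.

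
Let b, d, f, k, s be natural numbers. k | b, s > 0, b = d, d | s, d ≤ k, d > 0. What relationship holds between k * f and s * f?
k * f ≤ s * f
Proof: b = d and k | b, so k | d. Since d > 0, k ≤ d. Because d ≤ k, d = k. d | s and s > 0, hence d ≤ s. Since d = k, k ≤ s. Then k * f ≤ s * f.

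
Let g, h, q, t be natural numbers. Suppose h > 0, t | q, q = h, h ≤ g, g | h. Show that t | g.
Because g | h and h > 0, g ≤ h. h ≤ g, so h = g. Since q = h, q = g. Since t | q, t | g.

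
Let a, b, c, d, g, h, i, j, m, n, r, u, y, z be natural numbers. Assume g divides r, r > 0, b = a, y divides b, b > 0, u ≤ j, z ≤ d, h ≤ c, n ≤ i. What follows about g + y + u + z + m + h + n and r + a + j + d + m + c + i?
g + y + u + z + m + h + n ≤ r + a + j + d + m + c + i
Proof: g divides r and r > 0, hence g ≤ r. From y divides b and b > 0, y ≤ b. b = a, so y ≤ a. Since u ≤ j and z ≤ d, u + z ≤ j + d. Then u + z + m ≤ j + d + m. y ≤ a, so y + u + z + m ≤ a + j + d + m. Because g ≤ r, g + y + u + z + m ≤ r + a + j + d + m. Because h ≤ c and n ≤ i, h + n ≤ c + i. g + y + u + z + m ≤ r + a + j + d + m, so g + y + u + z + m + h + n ≤ r + a + j + d + m + c + i.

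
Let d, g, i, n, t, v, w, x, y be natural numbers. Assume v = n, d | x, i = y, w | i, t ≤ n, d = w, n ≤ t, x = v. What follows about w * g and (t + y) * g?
w * g | (t + y) * g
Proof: x = v and v = n, so x = n. Since n ≤ t and t ≤ n, n = t. Since x = n, x = t. d = w and d | x, hence w | x. x = t, so w | t. Since i = y and w | i, w | y. Since w | t, w | t + y. Then w * g | (t + y) * g.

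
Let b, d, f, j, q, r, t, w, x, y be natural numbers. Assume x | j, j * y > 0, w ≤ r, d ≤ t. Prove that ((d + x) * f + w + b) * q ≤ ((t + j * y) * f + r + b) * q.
x | j, so x | j * y. Since j * y > 0, x ≤ j * y. Since d ≤ t, d + x ≤ t + j * y. Then (d + x) * f ≤ (t + j * y) * f. w ≤ r, so (d + x) * f + w ≤ (t + j * y) * f + r. Then (d + x) * f + w + b ≤ (t + j * y) * f + r + b. Then ((d + x) * f + w + b) * q ≤ ((t + j * y) * f + r + b) * q.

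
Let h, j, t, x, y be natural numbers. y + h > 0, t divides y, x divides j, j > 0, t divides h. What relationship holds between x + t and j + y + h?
x + t ≤ j + y + h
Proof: x divides j and j > 0, thus x ≤ j. t divides y and t divides h, therefore t divides y + h. y + h > 0, so t ≤ y + h. Since x ≤ j, x + t ≤ j + y + h.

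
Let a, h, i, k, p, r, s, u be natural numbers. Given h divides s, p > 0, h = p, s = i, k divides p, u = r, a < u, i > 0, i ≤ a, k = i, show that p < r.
k = i and k divides p, hence i divides p. Since p > 0, i ≤ p. Since h = p and h divides s, p divides s. Since s = i, p divides i. Since i > 0, p ≤ i. Since i ≤ p, i = p. Since i ≤ a, p ≤ a. Since u = r and a < u, a < r. Since p ≤ a, p < r.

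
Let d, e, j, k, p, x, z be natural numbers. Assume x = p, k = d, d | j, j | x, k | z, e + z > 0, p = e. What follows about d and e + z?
d ≤ e + z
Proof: Since x = p and j | x, j | p. Since p = e, j | e. d | j, so d | e. k = d and k | z, so d | z. d | e, so d | e + z. Since e + z > 0, d ≤ e + z.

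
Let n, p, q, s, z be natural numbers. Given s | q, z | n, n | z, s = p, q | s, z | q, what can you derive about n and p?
n | p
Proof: Since z | n and n | z, z = n. Since q | s and s | q, q = s. s = p, so q = p. Since z | q, z | p. z = n, so n | p.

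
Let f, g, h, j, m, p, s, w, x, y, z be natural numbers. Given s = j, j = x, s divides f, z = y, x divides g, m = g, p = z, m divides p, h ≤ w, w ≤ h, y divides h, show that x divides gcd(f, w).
Because s = j and j = x, s = x. Since s divides f, x divides f. Since p = z and m divides p, m divides z. Since m = g, g divides z. Since x divides g, x divides z. z = y, so x divides y. h ≤ w and w ≤ h, hence h = w. Since y divides h, y divides w. Since x divides y, x divides w. Since x divides f, x divides gcd(f, w).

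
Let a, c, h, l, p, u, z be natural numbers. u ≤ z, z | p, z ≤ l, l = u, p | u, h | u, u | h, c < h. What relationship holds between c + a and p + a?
c + a < p + a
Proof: h | u and u | h, therefore h = u. Because l = u and z ≤ l, z ≤ u. From u ≤ z, z = u. z | p, so u | p. Since p | u, u = p. h = u, so h = p. c < h, so c < p. Then c + a < p + a.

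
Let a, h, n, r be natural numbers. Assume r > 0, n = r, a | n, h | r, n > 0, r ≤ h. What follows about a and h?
a ≤ h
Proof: h | r and r > 0, thus h ≤ r. r ≤ h, so r = h. Since n = r, n = h. Since a | n and n > 0, a ≤ n. n = h, so a ≤ h.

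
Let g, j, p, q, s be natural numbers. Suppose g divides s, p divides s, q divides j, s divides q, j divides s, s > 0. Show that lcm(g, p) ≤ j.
s divides q and q divides j, thus s divides j. j divides s, so s = j. g divides s and p divides s, therefore lcm(g, p) divides s. Since s > 0, lcm(g, p) ≤ s. s = j, so lcm(g, p) ≤ j.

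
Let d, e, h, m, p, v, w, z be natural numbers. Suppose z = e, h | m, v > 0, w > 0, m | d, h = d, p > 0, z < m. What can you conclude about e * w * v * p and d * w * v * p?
e * w * v * p < d * w * v * p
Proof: Because h = d and h | m, d | m. m | d, so m = d. z < m, so z < d. Because z = e, e < d. Since w > 0, e * w < d * w. Since v > 0, e * w * v < d * w * v. p > 0, so e * w * v * p < d * w * v * p.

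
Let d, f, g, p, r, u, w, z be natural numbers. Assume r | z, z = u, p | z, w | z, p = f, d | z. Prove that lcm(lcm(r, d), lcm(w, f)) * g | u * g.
Because r | z and d | z, lcm(r, d) | z. Since p = f and p | z, f | z. Since w | z, lcm(w, f) | z. lcm(r, d) | z, so lcm(lcm(r, d), lcm(w, f)) | z. Since z = u, lcm(lcm(r, d), lcm(w, f)) | u. Then lcm(lcm(r, d), lcm(w, f)) * g | u * g.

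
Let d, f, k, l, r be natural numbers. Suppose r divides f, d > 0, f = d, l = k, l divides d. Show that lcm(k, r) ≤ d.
l = k and l divides d, hence k divides d. f = d and r divides f, therefore r divides d. k divides d, so lcm(k, r) divides d. Since d > 0, lcm(k, r) ≤ d.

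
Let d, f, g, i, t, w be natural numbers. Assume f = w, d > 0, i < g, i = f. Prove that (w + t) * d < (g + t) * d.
Since i = f and f = w, i = w. Since i < g, w < g. Then w + t < g + t. Since d > 0, by multiplying by a positive, (w + t) * d < (g + t) * d.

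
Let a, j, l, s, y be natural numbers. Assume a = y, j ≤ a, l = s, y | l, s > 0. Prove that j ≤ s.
a = y and j ≤ a, so j ≤ y. l = s and y | l, so y | s. s > 0, so y ≤ s. From j ≤ y, j ≤ s.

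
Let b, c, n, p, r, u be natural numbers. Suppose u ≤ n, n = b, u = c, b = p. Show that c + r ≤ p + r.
Since n = b and b = p, n = p. u ≤ n, so u ≤ p. u = c, so c ≤ p. Then c + r ≤ p + r.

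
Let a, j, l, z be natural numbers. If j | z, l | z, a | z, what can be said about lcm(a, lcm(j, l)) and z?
lcm(a, lcm(j, l)) | z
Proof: j | z and l | z, hence lcm(j, l) | z. Since a | z, lcm(a, lcm(j, l)) | z.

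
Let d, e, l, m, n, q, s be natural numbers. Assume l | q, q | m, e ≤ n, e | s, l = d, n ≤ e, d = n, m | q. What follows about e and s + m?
e | s + m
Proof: n ≤ e and e ≤ n, so n = e. d = n, so d = e. Since q | m and m | q, q = m. Since l | q, l | m. Because l = d, d | m. Since d = e, e | m. Since e | s, e | s + m.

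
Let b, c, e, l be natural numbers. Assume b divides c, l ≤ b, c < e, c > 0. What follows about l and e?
l < e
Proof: b divides c and c > 0, thus b ≤ c. Since l ≤ b, l ≤ c. Since c < e, l < e.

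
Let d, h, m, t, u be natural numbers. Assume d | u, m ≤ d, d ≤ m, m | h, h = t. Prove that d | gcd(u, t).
Because m ≤ d and d ≤ m, m = d. m | h, so d | h. Since h = t, d | t. Since d | u, d | gcd(u, t).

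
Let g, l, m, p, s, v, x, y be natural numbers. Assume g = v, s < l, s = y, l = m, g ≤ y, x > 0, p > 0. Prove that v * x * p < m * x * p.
s = y and s < l, hence y < l. Since g ≤ y, g < l. Since g = v, v < l. Since l = m, v < m. x > 0, so v * x < m * x. Since p > 0, v * x * p < m * x * p.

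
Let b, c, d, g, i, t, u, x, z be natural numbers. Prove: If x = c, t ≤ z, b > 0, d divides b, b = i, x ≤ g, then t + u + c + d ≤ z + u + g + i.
t ≤ z, hence t + u ≤ z + u. x = c and x ≤ g, hence c ≤ g. d divides b and b > 0, hence d ≤ b. b = i, so d ≤ i. c ≤ g, so c + d ≤ g + i. t + u ≤ z + u, so t + u + c + d ≤ z + u + g + i.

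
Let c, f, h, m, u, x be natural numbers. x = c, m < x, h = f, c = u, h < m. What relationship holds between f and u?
f < u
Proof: x = c and c = u, hence x = u. From h < m and m < x, h < x. h = f, so f < x. Since x = u, f < u.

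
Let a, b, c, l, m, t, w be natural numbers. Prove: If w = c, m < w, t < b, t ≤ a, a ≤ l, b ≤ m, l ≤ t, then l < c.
Since t ≤ a and a ≤ l, t ≤ l. l ≤ t, so t = l. t < b and b ≤ m, thus t < m. w = c and m < w, thus m < c. From t < m, t < c. Since t = l, l < c.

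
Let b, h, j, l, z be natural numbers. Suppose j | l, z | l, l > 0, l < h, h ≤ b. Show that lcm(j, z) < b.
j | l and z | l, therefore lcm(j, z) | l. l > 0, so lcm(j, z) ≤ l. Because l < h and h ≤ b, l < b. lcm(j, z) ≤ l, so lcm(j, z) < b.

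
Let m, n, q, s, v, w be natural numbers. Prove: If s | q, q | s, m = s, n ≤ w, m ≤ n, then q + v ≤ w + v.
s | q and q | s, hence s = q. Since m = s, m = q. From m ≤ n and n ≤ w, m ≤ w. Since m = q, q ≤ w. Then q + v ≤ w + v.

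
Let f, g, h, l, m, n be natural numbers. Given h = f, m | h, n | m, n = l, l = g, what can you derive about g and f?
g | f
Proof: From n = l and l = g, n = g. h = f and m | h, so m | f. Since n | m, n | f. Since n = g, g | f.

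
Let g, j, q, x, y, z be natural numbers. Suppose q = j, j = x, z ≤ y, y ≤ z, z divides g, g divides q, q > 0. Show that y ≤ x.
q = j and j = x, so q = x. Since z ≤ y and y ≤ z, z = y. z divides g and g divides q, therefore z divides q. Since z = y, y divides q. Since q > 0, y ≤ q. q = x, so y ≤ x.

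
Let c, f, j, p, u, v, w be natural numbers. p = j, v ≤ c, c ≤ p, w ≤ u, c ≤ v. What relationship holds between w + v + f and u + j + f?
w + v + f ≤ u + j + f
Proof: c ≤ v and v ≤ c, therefore c = v. Since c ≤ p, v ≤ p. p = j, so v ≤ j. Then v + f ≤ j + f. Since w ≤ u, w + v + f ≤ u + j + f.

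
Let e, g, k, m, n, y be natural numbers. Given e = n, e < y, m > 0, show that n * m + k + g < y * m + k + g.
Since e = n and e < y, n < y. Since m > 0, by multiplying by a positive, n * m < y * m. Then n * m + k < y * m + k. Then n * m + k + g < y * m + k + g.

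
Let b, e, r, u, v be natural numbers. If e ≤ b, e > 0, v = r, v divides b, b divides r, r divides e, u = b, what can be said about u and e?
u = e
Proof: Since v = r and v divides b, r divides b. Since b divides r, r = b. Since r divides e, b divides e. e > 0, so b ≤ e. Since e ≤ b, b = e. u = b, so u = e.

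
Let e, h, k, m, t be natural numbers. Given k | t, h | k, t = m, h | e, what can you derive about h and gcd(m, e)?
h | gcd(m, e)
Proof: t = m and k | t, therefore k | m. h | k, so h | m. From h | e, h | gcd(m, e).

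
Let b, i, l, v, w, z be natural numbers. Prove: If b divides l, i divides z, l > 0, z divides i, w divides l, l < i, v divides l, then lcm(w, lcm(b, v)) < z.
b divides l and v divides l, so lcm(b, v) divides l. From w divides l, lcm(w, lcm(b, v)) divides l. Since l > 0, lcm(w, lcm(b, v)) ≤ l. Since i divides z and z divides i, i = z. Since l < i, l < z. Because lcm(w, lcm(b, v)) ≤ l, lcm(w, lcm(b, v)) < z.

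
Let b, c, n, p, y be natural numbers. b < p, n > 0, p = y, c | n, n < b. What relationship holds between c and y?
c < y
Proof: c | n and n > 0, therefore c ≤ n. From p = y and b < p, b < y. n < b, so n < y. c ≤ n, so c < y.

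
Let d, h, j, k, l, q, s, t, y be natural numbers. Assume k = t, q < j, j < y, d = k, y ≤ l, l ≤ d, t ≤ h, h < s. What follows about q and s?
q < s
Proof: Because y ≤ l and l ≤ d, y ≤ d. d = k, so y ≤ k. Since j < y, j < k. Because q < j, q < k. Since k = t, q < t. Since t ≤ h and h < s, t < s. Since q < t, q < s.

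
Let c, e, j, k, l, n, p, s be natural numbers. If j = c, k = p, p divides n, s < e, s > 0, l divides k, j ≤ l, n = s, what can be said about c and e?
c < e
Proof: j = c and j ≤ l, thus c ≤ l. Because k = p and l divides k, l divides p. Because p divides n, l divides n. Because n = s, l divides s. Since s > 0, l ≤ s. s < e, so l < e. From c ≤ l, c < e.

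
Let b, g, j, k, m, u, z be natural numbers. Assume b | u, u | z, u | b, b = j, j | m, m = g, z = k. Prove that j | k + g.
u | b and b | u, hence u = b. b = j, so u = j. Since z = k and u | z, u | k. Because u = j, j | k. m = g and j | m, so j | g. j | k, so j | k + g.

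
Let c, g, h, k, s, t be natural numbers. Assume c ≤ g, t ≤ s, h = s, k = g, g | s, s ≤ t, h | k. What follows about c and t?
c ≤ t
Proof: From h = s and h | k, s | k. k = g, so s | g. Since g | s, g = s. Since s ≤ t and t ≤ s, s = t. g = s, so g = t. Since c ≤ g, c ≤ t.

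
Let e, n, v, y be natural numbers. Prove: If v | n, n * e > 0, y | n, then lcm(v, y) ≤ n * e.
v | n and y | n, thus lcm(v, y) | n. Then lcm(v, y) | n * e. n * e > 0, so lcm(v, y) ≤ n * e.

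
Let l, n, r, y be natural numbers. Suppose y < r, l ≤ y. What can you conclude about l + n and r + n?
l + n < r + n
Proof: l ≤ y and y < r, thus l < r. Then l + n < r + n.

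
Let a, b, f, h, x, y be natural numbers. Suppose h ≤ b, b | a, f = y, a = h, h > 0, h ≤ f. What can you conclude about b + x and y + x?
b + x ≤ y + x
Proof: a = h and b | a, therefore b | h. h > 0, so b ≤ h. h ≤ b, so h = b. Since f = y and h ≤ f, h ≤ y. Because h = b, b ≤ y. Then b + x ≤ y + x.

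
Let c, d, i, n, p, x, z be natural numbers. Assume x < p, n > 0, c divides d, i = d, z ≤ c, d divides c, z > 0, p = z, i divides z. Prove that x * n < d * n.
c divides d and d divides c, thus c = d. z ≤ c, so z ≤ d. i = d and i divides z, therefore d divides z. z > 0, so d ≤ z. Since z ≤ d, z = d. Since p = z, p = d. Since x < p, x < d. Combining with n > 0, by multiplying by a positive, x * n < d * n.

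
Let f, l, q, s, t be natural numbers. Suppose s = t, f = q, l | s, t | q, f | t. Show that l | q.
f = q and f | t, therefore q | t. t | q, so t = q. s = t, so s = q. Since l | s, l | q.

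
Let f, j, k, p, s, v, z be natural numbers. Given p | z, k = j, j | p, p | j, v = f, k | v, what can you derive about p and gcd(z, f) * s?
p | gcd(z, f) * s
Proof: From j | p and p | j, j = p. Since k = j, k = p. v = f and k | v, therefore k | f. Since k = p, p | f. Since p | z, p | gcd(z, f). Then p | gcd(z, f) * s.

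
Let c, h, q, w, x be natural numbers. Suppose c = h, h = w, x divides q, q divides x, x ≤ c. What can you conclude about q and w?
q ≤ w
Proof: c = h and h = w, therefore c = w. From x divides q and q divides x, x = q. Since x ≤ c, q ≤ c. Since c = w, q ≤ w.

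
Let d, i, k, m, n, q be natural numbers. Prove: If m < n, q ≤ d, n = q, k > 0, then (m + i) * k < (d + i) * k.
n = q and m < n, thus m < q. q ≤ d, so m < d. Then m + i < d + i. Since k > 0, by multiplying by a positive, (m + i) * k < (d + i) * k.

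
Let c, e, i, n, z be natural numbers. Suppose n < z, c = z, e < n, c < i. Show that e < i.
e < n and n < z, therefore e < z. c = z and c < i, hence z < i. e < z, so e < i.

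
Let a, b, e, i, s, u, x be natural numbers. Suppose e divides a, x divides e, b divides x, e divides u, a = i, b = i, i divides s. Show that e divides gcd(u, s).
b divides x and x divides e, so b divides e. b = i, so i divides e. a = i and e divides a, hence e divides i. i divides e, so i = e. Since i divides s, e divides s. e divides u, so e divides gcd(u, s).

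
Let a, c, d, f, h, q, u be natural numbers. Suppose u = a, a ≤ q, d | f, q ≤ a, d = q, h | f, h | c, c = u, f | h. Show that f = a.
Since q ≤ a and a ≤ q, q = a. d = q, so d = a. Since d | f, a | f. From h | f and f | h, h = f. Since c = u and u = a, c = a. h | c, so h | a. Since h = f, f | a. Since a | f, a = f. Then f = a.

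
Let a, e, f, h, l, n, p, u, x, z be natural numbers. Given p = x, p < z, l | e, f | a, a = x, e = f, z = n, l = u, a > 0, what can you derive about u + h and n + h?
u + h < n + h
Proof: Because e = f and l | e, l | f. Since l = u, u | f. f | a, so u | a. a > 0, so u ≤ a. a = x, so u ≤ x. From p = x and p < z, x < z. u ≤ x, so u < z. z = n, so u < n. Then u + h < n + h.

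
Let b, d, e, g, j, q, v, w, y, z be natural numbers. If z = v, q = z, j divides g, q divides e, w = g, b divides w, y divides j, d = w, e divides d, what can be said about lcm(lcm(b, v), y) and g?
lcm(lcm(b, v), y) divides g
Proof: q divides e and e divides d, therefore q divides d. Since d = w, q divides w. q = z, so z divides w. Since z = v, v divides w. b divides w, so lcm(b, v) divides w. Since w = g, lcm(b, v) divides g. y divides j and j divides g, therefore y divides g. lcm(b, v) divides g, so lcm(lcm(b, v), y) divides g.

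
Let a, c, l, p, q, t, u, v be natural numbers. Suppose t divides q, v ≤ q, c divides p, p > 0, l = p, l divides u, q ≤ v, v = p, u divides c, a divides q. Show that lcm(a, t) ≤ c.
l divides u and u divides c, therefore l divides c. Since l = p, p divides c. Since c divides p, p = c. q ≤ v and v ≤ q, hence q = v. Since v = p, q = p. a divides q and t divides q, so lcm(a, t) divides q. Since q = p, lcm(a, t) divides p. Because p > 0, lcm(a, t) ≤ p. Since p = c, lcm(a, t) ≤ c.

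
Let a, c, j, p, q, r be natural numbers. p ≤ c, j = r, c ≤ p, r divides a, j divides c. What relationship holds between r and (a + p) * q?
r divides (a + p) * q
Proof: Since c ≤ p and p ≤ c, c = p. From j divides c, j divides p. j = r, so r divides p. r divides a, so r divides a + p. Then r divides (a + p) * q.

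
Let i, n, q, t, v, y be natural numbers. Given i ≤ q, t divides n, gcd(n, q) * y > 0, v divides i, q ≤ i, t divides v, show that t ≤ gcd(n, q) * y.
i ≤ q and q ≤ i, therefore i = q. Since v divides i, v divides q. t divides v, so t divides q. From t divides n, t divides gcd(n, q). Then t divides gcd(n, q) * y. Since gcd(n, q) * y > 0, t ≤ gcd(n, q) * y.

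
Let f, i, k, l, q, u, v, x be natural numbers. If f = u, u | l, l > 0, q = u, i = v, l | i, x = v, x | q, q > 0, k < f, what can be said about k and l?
k < l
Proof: Since u | l and l > 0, u ≤ l. i = v and l | i, thus l | v. x = v and x | q, so v | q. l | v, so l | q. Since q > 0, l ≤ q. Since q = u, l ≤ u. Since u ≤ l, u = l. f = u, so f = l. From k < f, k < l.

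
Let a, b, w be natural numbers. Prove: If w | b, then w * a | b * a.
w | b. By multiplying both sides, w * a | b * a.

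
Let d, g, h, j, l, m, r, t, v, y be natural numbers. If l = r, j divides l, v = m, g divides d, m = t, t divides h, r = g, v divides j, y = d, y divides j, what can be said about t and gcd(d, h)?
t divides gcd(d, h)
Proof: v = m and m = t, so v = t. l = r and r = g, so l = g. j divides l, so j divides g. Since g divides d, j divides d. y = d and y divides j, hence d divides j. Since j divides d, j = d. v divides j, so v divides d. v = t, so t divides d. Since t divides h, t divides gcd(d, h).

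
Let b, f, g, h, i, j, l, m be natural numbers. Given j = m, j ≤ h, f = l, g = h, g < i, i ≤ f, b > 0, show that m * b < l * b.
Because j = m and j ≤ h, m ≤ h. From g = h and g < i, h < i. Since i ≤ f, h < f. From f = l, h < l. Since m ≤ h, m < l. Since b > 0, m * b < l * b.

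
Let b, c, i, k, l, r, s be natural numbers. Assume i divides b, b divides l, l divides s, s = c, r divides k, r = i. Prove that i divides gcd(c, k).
Since i divides b and b divides l, i divides l. s = c and l divides s, hence l divides c. From i divides l, i divides c. r = i and r divides k, hence i divides k. Since i divides c, i divides gcd(c, k).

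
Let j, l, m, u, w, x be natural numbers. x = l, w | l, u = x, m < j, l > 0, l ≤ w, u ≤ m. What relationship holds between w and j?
w < j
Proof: w | l and l > 0, hence w ≤ l. Since l ≤ w, l = w. u = x and x = l, hence u = l. Since u ≤ m, l ≤ m. l = w, so w ≤ m. m < j, so w < j.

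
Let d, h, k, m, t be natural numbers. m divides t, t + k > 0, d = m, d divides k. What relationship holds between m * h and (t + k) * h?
m * h ≤ (t + k) * h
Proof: d = m and d divides k, thus m divides k. m divides t, so m divides t + k. t + k > 0, so m ≤ t + k. By multiplying by a non-negative, m * h ≤ (t + k) * h.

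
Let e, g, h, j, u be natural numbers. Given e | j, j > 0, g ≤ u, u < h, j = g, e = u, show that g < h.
Since e | j and j > 0, e ≤ j. Because j = g, e ≤ g. Since e = u, u ≤ g. g ≤ u, so u = g. Since u < h, g < h.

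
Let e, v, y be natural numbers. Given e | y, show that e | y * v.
Since e | y, by divisibility extends to multiples, e | y * v.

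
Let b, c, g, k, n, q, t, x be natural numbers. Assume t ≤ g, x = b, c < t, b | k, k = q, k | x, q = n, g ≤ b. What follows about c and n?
c < n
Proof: Because x = b and k | x, k | b. Since b | k, b = k. Since k = q, b = q. q = n, so b = n. t ≤ g and g ≤ b, hence t ≤ b. b = n, so t ≤ n. Because c < t, c < n.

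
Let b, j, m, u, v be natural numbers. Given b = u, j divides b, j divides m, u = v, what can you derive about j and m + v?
j divides m + v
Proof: b = u and u = v, hence b = v. j divides b, so j divides v. j divides m, so j divides m + v.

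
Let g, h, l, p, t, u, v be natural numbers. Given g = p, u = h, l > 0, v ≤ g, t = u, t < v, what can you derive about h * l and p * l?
h * l < p * l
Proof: t = u and u = h, therefore t = h. From t < v and v ≤ g, t < g. t = h, so h < g. g = p, so h < p. Since l > 0, by multiplying by a positive, h * l < p * l.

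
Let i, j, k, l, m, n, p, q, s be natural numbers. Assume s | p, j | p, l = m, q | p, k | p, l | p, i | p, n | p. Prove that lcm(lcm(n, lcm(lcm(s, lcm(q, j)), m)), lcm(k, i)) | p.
q | p and j | p, thus lcm(q, j) | p. s | p, so lcm(s, lcm(q, j)) | p. l = m and l | p, therefore m | p. lcm(s, lcm(q, j)) | p, so lcm(lcm(s, lcm(q, j)), m) | p. Since n | p, lcm(n, lcm(lcm(s, lcm(q, j)), m)) | p. Because k | p and i | p, lcm(k, i) | p. Because lcm(n, lcm(lcm(s, lcm(q, j)), m)) | p, lcm(lcm(n, lcm(lcm(s, lcm(q, j)), m)), lcm(k, i)) | p.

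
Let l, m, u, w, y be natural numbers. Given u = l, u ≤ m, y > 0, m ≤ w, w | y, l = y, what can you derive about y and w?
y = w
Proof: u = l and l = y, hence u = y. Since u ≤ m and m ≤ w, u ≤ w. u = y, so y ≤ w. w | y and y > 0, thus w ≤ y. Since y ≤ w, y = w.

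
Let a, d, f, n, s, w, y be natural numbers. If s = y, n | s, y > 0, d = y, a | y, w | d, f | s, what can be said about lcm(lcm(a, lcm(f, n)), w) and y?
lcm(lcm(a, lcm(f, n)), w) ≤ y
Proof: Since f | s and n | s, lcm(f, n) | s. Since s = y, lcm(f, n) | y. a | y, so lcm(a, lcm(f, n)) | y. d = y and w | d, so w | y. lcm(a, lcm(f, n)) | y, so lcm(lcm(a, lcm(f, n)), w) | y. Since y > 0, lcm(lcm(a, lcm(f, n)), w) ≤ y.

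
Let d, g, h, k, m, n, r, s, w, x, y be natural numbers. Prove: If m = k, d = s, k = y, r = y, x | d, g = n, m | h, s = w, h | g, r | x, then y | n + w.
m = k and m | h, hence k | h. Since k = y, y | h. g = n and h | g, thus h | n. y | h, so y | n. Since r = y and r | x, y | x. Since d = s and x | d, x | s. Since s = w, x | w. Since y | x, y | w. y | n, so y | n + w.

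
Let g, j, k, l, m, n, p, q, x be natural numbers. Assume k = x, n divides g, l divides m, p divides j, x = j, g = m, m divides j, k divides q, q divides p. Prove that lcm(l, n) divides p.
k = x and x = j, therefore k = j. k divides q and q divides p, therefore k divides p. k = j, so j divides p. Since p divides j, j = p. g = m and n divides g, therefore n divides m. Since l divides m, lcm(l, n) divides m. Since m divides j, lcm(l, n) divides j. Since j = p, lcm(l, n) divides p.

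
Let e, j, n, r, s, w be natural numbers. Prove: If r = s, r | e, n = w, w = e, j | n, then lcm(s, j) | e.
r = s and r | e, so s | e. n = w and w = e, so n = e. Since j | n, j | e. s | e, so lcm(s, j) | e.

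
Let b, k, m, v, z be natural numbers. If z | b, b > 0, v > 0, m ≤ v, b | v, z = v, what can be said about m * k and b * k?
m * k ≤ b * k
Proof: z = v and z | b, so v | b. Since b > 0, v ≤ b. b | v and v > 0, thus b ≤ v. Since v ≤ b, v = b. Since m ≤ v, m ≤ b. Then m * k ≤ b * k.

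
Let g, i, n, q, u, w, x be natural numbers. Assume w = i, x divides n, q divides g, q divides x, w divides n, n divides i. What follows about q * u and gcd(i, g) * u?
q * u divides gcd(i, g) * u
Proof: w = i and w divides n, therefore i divides n. n divides i, so n = i. From q divides x and x divides n, q divides n. n = i, so q divides i. Since q divides g, q divides gcd(i, g). Then q * u divides gcd(i, g) * u.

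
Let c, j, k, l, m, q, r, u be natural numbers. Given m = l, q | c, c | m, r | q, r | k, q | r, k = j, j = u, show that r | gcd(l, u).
q | r and r | q, thus q = r. m = l and c | m, therefore c | l. Since q | c, q | l. Since q = r, r | l. Since k = j and j = u, k = u. Since r | k, r | u. Since r | l, r | gcd(l, u).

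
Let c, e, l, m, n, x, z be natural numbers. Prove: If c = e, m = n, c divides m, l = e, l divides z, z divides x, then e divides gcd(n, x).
m = n and c divides m, thus c divides n. c = e, so e divides n. l divides z and z divides x, so l divides x. Since l = e, e divides x. Since e divides n, e divides gcd(n, x).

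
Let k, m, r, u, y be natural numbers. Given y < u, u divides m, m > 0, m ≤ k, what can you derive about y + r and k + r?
y + r < k + r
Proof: u divides m and m > 0, therefore u ≤ m. y < u, so y < m. Since m ≤ k, y < k. Then y + r < k + r.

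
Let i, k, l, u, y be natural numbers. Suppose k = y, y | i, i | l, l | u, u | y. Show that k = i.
i | l and l | u, so i | u. u | y, so i | y. Since y | i, y = i. k = y, so k = i.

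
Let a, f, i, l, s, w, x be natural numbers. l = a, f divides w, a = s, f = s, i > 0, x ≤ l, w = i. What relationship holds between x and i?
x ≤ i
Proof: l = a and a = s, thus l = s. Since x ≤ l, x ≤ s. w = i and f divides w, therefore f divides i. Since i > 0, f ≤ i. f = s, so s ≤ i. Since x ≤ s, x ≤ i.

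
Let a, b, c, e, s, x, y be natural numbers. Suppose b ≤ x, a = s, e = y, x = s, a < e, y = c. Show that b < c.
x = s and b ≤ x, hence b ≤ s. e = y and y = c, thus e = c. a < e, so a < c. a = s, so s < c. b ≤ s, so b < c.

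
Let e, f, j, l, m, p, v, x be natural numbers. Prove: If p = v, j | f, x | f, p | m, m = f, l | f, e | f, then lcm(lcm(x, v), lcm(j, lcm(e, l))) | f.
p = v and p | m, hence v | m. Since m = f, v | f. Since x | f, lcm(x, v) | f. e | f and l | f, therefore lcm(e, l) | f. Since j | f, lcm(j, lcm(e, l)) | f. Since lcm(x, v) | f, lcm(lcm(x, v), lcm(j, lcm(e, l))) | f.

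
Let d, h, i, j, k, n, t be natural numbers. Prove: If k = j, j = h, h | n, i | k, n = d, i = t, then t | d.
Since k = j and j = h, k = h. i | k, so i | h. n = d and h | n, therefore h | d. Since i | h, i | d. i = t, so t | d.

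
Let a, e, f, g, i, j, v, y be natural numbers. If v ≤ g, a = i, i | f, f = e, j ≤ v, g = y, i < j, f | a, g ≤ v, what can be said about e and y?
e < y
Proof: Because v ≤ g and g ≤ v, v = g. g = y, so v = y. a = i and f | a, so f | i. i | f, so i = f. i < j and j ≤ v, hence i < v. i = f, so f < v. Since v = y, f < y. Since f = e, e < y.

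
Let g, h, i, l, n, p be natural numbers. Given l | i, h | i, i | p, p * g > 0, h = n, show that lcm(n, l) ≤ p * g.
h = n and h | i, thus n | i. Since l | i, lcm(n, l) | i. Since i | p, lcm(n, l) | p. Then lcm(n, l) | p * g. Since p * g > 0, lcm(n, l) ≤ p * g.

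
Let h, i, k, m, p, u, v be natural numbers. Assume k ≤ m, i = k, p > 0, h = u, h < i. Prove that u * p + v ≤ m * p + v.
i = k and h < i, therefore h < k. Since h = u, u < k. Since k ≤ m, u < m. Since p > 0, by multiplying by a positive, u * p < m * p. Then u * p + v < m * p + v. Then u * p + v ≤ m * p + v.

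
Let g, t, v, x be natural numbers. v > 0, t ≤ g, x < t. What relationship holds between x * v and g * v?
x * v < g * v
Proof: x < t and t ≤ g, hence x < g. From v > 0, x * v < g * v.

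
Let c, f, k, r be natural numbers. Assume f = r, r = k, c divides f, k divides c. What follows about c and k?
c = k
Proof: From f = r and r = k, f = k. c divides f, so c divides k. k divides c, so c = k.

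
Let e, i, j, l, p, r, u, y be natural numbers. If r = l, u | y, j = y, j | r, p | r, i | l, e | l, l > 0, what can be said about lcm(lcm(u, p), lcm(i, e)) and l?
lcm(lcm(u, p), lcm(i, e)) ≤ l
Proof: From j = y and j | r, y | r. u | y, so u | r. Since p | r, lcm(u, p) | r. Since r = l, lcm(u, p) | l. From i | l and e | l, lcm(i, e) | l. lcm(u, p) | l, so lcm(lcm(u, p), lcm(i, e)) | l. l > 0, so lcm(lcm(u, p), lcm(i, e)) ≤ l.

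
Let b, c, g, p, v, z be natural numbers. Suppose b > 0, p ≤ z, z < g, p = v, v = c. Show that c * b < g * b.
Because p = v and v = c, p = c. From p ≤ z and z < g, p < g. p = c, so c < g. b > 0, so c * b < g * b.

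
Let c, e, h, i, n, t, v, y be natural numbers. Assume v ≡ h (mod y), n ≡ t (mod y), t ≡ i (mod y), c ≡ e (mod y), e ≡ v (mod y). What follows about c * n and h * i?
c * n ≡ h * i (mod y)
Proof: From c ≡ e (mod y) and e ≡ v (mod y), c ≡ v (mod y). v ≡ h (mod y), so c ≡ h (mod y). n ≡ t (mod y) and t ≡ i (mod y), so n ≡ i (mod y). Because c ≡ h (mod y), c * n ≡ h * i (mod y).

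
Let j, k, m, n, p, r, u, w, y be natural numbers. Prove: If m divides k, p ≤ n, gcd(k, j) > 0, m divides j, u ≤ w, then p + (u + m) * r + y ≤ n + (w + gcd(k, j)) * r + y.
m divides k and m divides j, so m divides gcd(k, j). Since gcd(k, j) > 0, m ≤ gcd(k, j). Since u ≤ w, u + m ≤ w + gcd(k, j). By multiplying by a non-negative, (u + m) * r ≤ (w + gcd(k, j)) * r. Then (u + m) * r + y ≤ (w + gcd(k, j)) * r + y. Since p ≤ n, p + (u + m) * r + y ≤ n + (w + gcd(k, j)) * r + y.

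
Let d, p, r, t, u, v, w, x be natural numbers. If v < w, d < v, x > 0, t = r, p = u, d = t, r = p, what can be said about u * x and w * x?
u * x < w * x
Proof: r = p and p = u, thus r = u. d = t and t = r, thus d = r. Because d < v, r < v. From v < w, r < w. r = u, so u < w. Using x > 0 and multiplying by a positive, u * x < w * x.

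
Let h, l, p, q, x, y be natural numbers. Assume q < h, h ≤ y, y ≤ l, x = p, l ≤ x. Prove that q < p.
q < h and h ≤ y, thus q < y. x = p and l ≤ x, so l ≤ p. y ≤ l, so y ≤ p. q < y, so q < p.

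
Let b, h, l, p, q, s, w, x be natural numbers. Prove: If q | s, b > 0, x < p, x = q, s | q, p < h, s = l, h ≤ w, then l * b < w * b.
q | s and s | q, thus q = s. From s = l, q = l. Since x = q and x < p, q < p. p < h and h ≤ w, thus p < w. q < p, so q < w. Since q = l, l < w. Since b > 0, l * b < w * b.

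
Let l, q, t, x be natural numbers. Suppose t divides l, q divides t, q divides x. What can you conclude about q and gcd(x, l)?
q divides gcd(x, l)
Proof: q divides t and t divides l, so q divides l. Since q divides x, q divides gcd(x, l).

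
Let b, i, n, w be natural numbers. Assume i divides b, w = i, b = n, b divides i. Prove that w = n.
i divides b and b divides i, thus i = b. Because w = i, w = b. Since b = n, w = n.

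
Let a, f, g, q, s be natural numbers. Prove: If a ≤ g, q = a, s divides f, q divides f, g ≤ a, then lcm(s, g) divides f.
a ≤ g and g ≤ a, thus a = g. q = a and q divides f, hence a divides f. a = g, so g divides f. s divides f, so lcm(s, g) divides f.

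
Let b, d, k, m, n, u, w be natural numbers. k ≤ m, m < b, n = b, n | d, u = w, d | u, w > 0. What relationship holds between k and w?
k < w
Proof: n = b and n | d, hence b | d. From u = w and d | u, d | w. From b | d, b | w. Since w > 0, b ≤ w. Since m < b, m < w. k ≤ m, so k < w.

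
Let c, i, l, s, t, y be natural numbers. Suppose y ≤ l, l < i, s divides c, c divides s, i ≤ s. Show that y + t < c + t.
y ≤ l and l < i, so y < i. From s divides c and c divides s, s = c. i ≤ s, so i ≤ c. Since y < i, y < c. Then y + t < c + t.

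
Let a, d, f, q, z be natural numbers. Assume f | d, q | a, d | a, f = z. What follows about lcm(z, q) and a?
lcm(z, q) | a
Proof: f | d and d | a, thus f | a. Since f = z, z | a. q | a, so lcm(z, q) | a.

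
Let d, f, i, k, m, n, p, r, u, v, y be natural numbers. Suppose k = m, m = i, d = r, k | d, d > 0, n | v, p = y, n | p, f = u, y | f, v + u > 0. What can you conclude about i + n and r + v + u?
i + n ≤ r + v + u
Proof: From k = m and m = i, k = i. k | d and d > 0, therefore k ≤ d. d = r, so k ≤ r. From k = i, i ≤ r. p = y and n | p, hence n | y. Because f = u and y | f, y | u. n | y, so n | u. Since n | v, n | v + u. v + u > 0, so n ≤ v + u. From i ≤ r, i + n ≤ r + v + u.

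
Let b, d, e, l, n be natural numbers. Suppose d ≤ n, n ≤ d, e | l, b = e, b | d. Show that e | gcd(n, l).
d ≤ n and n ≤ d, thus d = n. From b = e and b | d, e | d. Since d = n, e | n. e | l, so e | gcd(n, l).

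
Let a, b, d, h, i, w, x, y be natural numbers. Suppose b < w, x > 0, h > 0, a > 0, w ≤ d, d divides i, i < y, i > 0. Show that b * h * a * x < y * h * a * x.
b < w and w ≤ d, so b < d. d divides i and i > 0, hence d ≤ i. Since i < y, d < y. Since b < d, b < y. Since h > 0, by multiplying by a positive, b * h < y * h. Combining with a > 0, by multiplying by a positive, b * h * a < y * h * a. Combining with x > 0, by multiplying by a positive, b * h * a * x < y * h * a * x.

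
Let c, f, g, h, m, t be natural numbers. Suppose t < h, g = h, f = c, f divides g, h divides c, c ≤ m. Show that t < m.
Since f = c and f divides g, c divides g. Since g = h, c divides h. h divides c, so c = h. Since c ≤ m, h ≤ m. Since t < h, t < m.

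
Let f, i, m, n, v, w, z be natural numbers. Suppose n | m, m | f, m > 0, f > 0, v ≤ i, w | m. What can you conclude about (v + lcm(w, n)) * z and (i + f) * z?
(v + lcm(w, n)) * z ≤ (i + f) * z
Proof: w | m and n | m, hence lcm(w, n) | m. Since m > 0, lcm(w, n) ≤ m. m | f and f > 0, therefore m ≤ f. From lcm(w, n) ≤ m, lcm(w, n) ≤ f. Because v ≤ i, v + lcm(w, n) ≤ i + f. Then (v + lcm(w, n)) * z ≤ (i + f) * z.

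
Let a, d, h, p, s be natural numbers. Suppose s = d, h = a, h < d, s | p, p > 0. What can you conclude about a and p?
a < p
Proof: h = a and h < d, so a < d. s | p and p > 0, thus s ≤ p. s = d, so d ≤ p. a < d, so a < p.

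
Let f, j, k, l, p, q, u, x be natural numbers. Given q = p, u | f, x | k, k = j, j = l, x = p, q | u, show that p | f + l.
q | u and u | f, therefore q | f. q = p, so p | f. Since k = j and x | k, x | j. Since x = p, p | j. j = l, so p | l. p | f, so p | f + l.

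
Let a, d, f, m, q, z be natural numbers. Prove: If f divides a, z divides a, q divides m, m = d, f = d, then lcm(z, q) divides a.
m = d and q divides m, hence q divides d. f = d and f divides a, hence d divides a. Since q divides d, q divides a. z divides a, so lcm(z, q) divides a.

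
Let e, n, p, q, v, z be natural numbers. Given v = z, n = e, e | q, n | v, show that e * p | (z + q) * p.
v = z and n | v, thus n | z. From n = e, e | z. e | q, so e | z + q. Then e * p | (z + q) * p.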